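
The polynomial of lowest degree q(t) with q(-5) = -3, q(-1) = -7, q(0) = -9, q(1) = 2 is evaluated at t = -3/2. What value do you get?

-103/32

Evaluate each Lagrange basis at t = -3/2:
L_0(-3/2) = (-1/2)·(-3/2)·(-5/2)/[(-4)·(-5)·(-6)] = 1/64
L_1(-3/2) = (7/2)·(-3/2)·(-5/2)/[(4)·(-1)·(-2)] = 105/64
L_2(-3/2) = (7/2)·(-1/2)·(-5/2)/[(5)·(1)·(-1)] = -7/8
L_3(-3/2) = (7/2)·(-1/2)·(-3/2)/[(6)·(2)·(1)] = 7/32
Sum: (-3)·(1/64) + (-7)·(105/64) + (-9)·(-7/8) + 2·(7/32) = -103/32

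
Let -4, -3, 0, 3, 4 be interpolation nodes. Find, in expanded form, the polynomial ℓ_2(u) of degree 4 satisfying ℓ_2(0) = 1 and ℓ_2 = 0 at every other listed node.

ℓ_2(u) = (1/144)u^4 - (25/144)u^2 + 1

ℓ_2(u) = (u + 4)(u + 3)(u - 3)(u - 4) / [(4)·(3)·(-3)·(-4)]
       = (u^4 - 25u^2 + 144) / (144)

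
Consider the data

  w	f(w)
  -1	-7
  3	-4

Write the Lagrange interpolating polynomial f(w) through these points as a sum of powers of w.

L_0(w) = (w - 3) / [-4] = -(1/4)w + 3/4
L_1(w) = (w + 1) / [4] = (1/4)w + 1/4
f(w) = (-7)·L_0 + (-4)·L_1
  (-7)·L_0(w) = (7/4)w - 21/4
  (-4)·L_1(w) = -w - 1
Adding term by term: (3/4)w - 25/4

f(w) = (3/4)w - 25/4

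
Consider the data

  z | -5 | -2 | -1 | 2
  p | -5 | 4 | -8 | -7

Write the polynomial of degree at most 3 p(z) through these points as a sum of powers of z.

p(z) = (41/42)z^3 + (341/84)z^2 - (559/84)z - 745/42

Newton's divided differences:
p[-5,-2] = (4 - (-5)) / (-2 - (-5)) = 3
p[-2,-1] = (-8 - 4) / (-1 - (-2)) = -12
p[-1,2] = (-7 - (-8)) / (2 - (-1)) = 1/3
p[-5,-2,-1] = (-12 - 3) / (-1 - (-5)) = -15/4
p[-2,-1,2] = (1/3 - (-12)) / (2 - (-2)) = 37/12
p[-5,-2,-1,2] = (37/12 - (-15/4)) / (2 - (-5)) = 41/42
p(z) = -5 + 3·(z + 5) + (-15/4)·(z + 5)(z + 2) + (41/42)·(z + 5)(z + 2)(z + 1)
Expanding: p(z) = (41/42)z^3 + (341/84)z^2 - (559/84)z - 745/42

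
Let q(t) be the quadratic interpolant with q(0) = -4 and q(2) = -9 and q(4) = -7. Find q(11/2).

Using Newton's divided-difference form:
q[0,2] = (-9 - (-4)) / (2 - 0) = -5/2
q[2,4] = (-7 - (-9)) / (4 - 2) = 1
q[0,2,4] = (1 - (-5/2)) / (4 - 0) = 7/8
q(11/2) = -4 + (-5/2)·(11/2) + (7/8)·(11/2)·(7/2) = -29/32

-29/32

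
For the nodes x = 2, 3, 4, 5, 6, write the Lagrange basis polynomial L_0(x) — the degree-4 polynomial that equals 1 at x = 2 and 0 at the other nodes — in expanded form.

L_0(x) = (x - 3)(x - 4)(x - 5)(x - 6) / [(-1)·(-2)·(-3)·(-4)]
       = (x^4 - 18x^3 + 119x^2 - 342x + 360) / (24)

L_0(x) = (1/24)x^4 - (3/4)x^3 + (119/24)x^2 - (57/4)x + 15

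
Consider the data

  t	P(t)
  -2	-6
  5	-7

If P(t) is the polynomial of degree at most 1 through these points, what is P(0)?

Evaluate each Lagrange basis at t = 0:
L_0(0) = (-5)/[(-7)] = 5/7
L_1(0) = (2)/[(7)] = 2/7
Sum: (-6)·(5/7) + (-7)·(2/7) = -44/7

-44/7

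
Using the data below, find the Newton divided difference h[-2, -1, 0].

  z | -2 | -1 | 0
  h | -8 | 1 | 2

h[-2,-1] = (1 - (-8)) / (-1 - (-2)) = 9
h[-1,0] = (2 - 1) / (0 - (-1)) = 1
h[-2,-1,0] = (1 - 9) / (0 - (-2)) = -4

-4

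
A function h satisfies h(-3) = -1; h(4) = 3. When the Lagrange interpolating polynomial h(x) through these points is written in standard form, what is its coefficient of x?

The leading coefficient equals the top divided difference h[-3,4].
h[-3,4] = (3 - (-1)) / (4 - (-3)) = 4/7

4/7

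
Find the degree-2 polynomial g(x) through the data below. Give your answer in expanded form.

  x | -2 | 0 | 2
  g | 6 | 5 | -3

g(x) = -(7/8)x^2 - (9/4)x + 5

Build the Lagrange basis polynomials:
L_0(x) = x(x - 2) / [8] = (1/8)x^2 - (1/4)x
L_1(x) = (x + 2)(x - 2) / [-4] = -(1/4)x^2 + 1
L_2(x) = (x + 2)x / [8] = (1/8)x^2 + (1/4)x
g(x) = 6·L_0 + 5·L_1 + (-3)·L_2
  6·L_0(x) = (3/4)x^2 - (3/2)x
  5·L_1(x) = -(5/4)x^2 + 5
  (-3)·L_2(x) = -(3/8)x^2 - (3/4)x
Adding term by term: -(7/8)x^2 - (9/4)x + 5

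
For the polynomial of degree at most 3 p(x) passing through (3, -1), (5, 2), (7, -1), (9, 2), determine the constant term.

L_0(x) = (x - 5)(x - 7)(x - 9) / [-48] = -(1/48)x^3 + (7/16)x^2 - (143/48)x + 105/16
L_1(x) = (x - 3)(x - 7)(x - 9) / [16] = (1/16)x^3 - (19/16)x^2 + (111/16)x - 189/16
L_2(x) = (x - 3)(x - 5)(x - 9) / [-16] = -(1/16)x^3 + (17/16)x^2 - (87/16)x + 135/16
L_3(x) = (x - 3)(x - 5)(x - 7) / [48] = (1/48)x^3 - (5/16)x^2 + (71/48)x - 35/16
p(x) = (-1)·L_0 + 2·L_1 + (-1)·L_2 + 2·L_3
Only the constant term is needed; take it from each L_i and combine:
(-1)·(105/16) + 2·(-189/16) + (-1)·(135/16) + 2·(-35/16) = -43

-43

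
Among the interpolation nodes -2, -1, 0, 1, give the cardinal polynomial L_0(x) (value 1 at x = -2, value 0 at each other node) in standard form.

L_0(x) = (x + 1)x(x - 1) / [(-1)·(-2)·(-3)]
       = (x^3 - x) / (-6)

L_0(x) = -(1/6)x^3 + (1/6)x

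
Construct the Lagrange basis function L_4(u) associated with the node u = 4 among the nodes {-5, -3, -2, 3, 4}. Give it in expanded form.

L_4(u) = (u + 5)(u + 3)(u + 2)(u - 3) / [(9)·(7)·(6)·(1)]
       = (u^4 + 7u^3 + u^2 - 63u - 90) / (378)

L_4(u) = (1/378)u^4 + (1/54)u^3 + (1/378)u^2 - (1/6)u - 5/21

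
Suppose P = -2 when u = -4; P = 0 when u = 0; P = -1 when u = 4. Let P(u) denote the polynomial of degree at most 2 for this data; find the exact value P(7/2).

-91/128

Using Newton's divided-difference form:
P[-4,0] = (0 - (-2)) / (0 - (-4)) = 1/2
P[0,4] = (-1 - 0) / (4 - 0) = -1/4
P[-4,0,4] = (-1/4 - 1/2) / (4 - (-4)) = -3/32
P(7/2) = -2 + (1/2)·(15/2) + (-3/32)·(15/2)·(7/2) = -91/128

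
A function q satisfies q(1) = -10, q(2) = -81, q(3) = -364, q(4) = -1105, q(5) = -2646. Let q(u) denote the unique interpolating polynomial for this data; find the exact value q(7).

L_0(7) = (5)·(4)·(3)·(2)/[(-1)·(-2)·(-3)·(-4)] = 5
L_1(7) = (6)·(4)·(3)·(2)/[(1)·(-1)·(-2)·(-3)] = -24
L_2(7) = (6)·(5)·(3)·(2)/[(2)·(1)·(-1)·(-2)] = 45
L_3(7) = (6)·(5)·(4)·(2)/[(3)·(2)·(1)·(-1)] = -40
L_4(7) = (6)·(5)·(4)·(3)/[(4)·(3)·(2)·(1)] = 15
Sum: (-10)·(5) + (-81)·(-24) + (-364)·(45) + (-1105)·(-40) + (-2646)·(15) = -9976

-9976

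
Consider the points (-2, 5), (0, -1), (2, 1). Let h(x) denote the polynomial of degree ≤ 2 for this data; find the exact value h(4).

Evaluate each Lagrange basis at x = 4:
L_0(4) = (4)·(2)/[(-2)·(-4)] = 1
L_1(4) = (6)·(2)/[(2)·(-2)] = -3
L_2(4) = (6)·(4)/[(4)·(2)] = 3
Sum: 5·(1) + (-1)·(-3) + 1·(3) = 11

11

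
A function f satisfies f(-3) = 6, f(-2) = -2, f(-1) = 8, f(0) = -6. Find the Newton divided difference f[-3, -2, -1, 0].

-7

f[-3,-2] = (-2 - 6) / (-2 - (-3)) = -8
f[-2,-1] = (8 - (-2)) / (-1 - (-2)) = 10
f[-1,0] = (-6 - 8) / (0 - (-1)) = -14
f[-3,-2,-1] = (10 - (-8)) / (-1 - (-3)) = 9
f[-2,-1,0] = (-14 - 10) / (0 - (-2)) = -12
f[-3,-2,-1,0] = (-12 - 9) / (0 - (-3)) = -7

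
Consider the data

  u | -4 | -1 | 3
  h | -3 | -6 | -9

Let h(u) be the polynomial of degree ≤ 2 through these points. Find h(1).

Evaluate each Lagrange basis at u = 1:
L_0(1) = (2)·(-2)/[(-3)·(-7)] = -4/21
L_1(1) = (5)·(-2)/[(3)·(-4)] = 5/6
L_2(1) = (5)·(2)/[(7)·(4)] = 5/14
Sum: (-3)·(-4/21) + (-6)·(5/6) + (-9)·(5/14) = -107/14

-107/14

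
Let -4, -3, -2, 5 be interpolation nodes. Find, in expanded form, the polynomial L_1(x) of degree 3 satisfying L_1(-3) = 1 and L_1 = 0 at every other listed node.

L_1(x) = (1/8)x^3 + (1/8)x^2 - (11/4)x - 5

L_1(x) = (x + 4)(x + 2)(x - 5) / [(1)·(-1)·(-8)]
       = (x^3 + x^2 - 22x - 40) / (8)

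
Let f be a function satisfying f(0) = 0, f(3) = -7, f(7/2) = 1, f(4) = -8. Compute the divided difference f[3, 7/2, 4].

f[3,7/2] = (1 - (-7)) / (7/2 - 3) = 16
f[7/2,4] = (-8 - 1) / (4 - 7/2) = -18
f[3,7/2,4] = (-18 - 16) / (4 - 3) = -34

-34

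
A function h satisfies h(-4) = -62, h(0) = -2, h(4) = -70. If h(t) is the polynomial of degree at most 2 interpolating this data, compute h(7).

Evaluate each Lagrange basis at t = 7:
L_0(7) = (7)·(3)/[(-4)·(-8)] = 21/32
L_1(7) = (11)·(3)/[(4)·(-4)] = -33/16
L_2(7) = (11)·(7)/[(8)·(4)] = 77/32
Sum: (-62)·(21/32) + (-2)·(-33/16) + (-70)·(77/32) = -205

-205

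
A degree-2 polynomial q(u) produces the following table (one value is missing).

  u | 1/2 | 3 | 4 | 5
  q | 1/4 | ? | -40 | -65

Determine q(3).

-21

The 3 known values determine q uniquely (degree ≤ 2).
Evaluate each Lagrange basis at u = 3:
L_0(3) = (-1)·(-2)/[(-7/2)·(-9/2)] = 8/63
L_1(3) = (5/2)·(-2)/[(7/2)·(-1)] = 10/7
L_2(3) = (5/2)·(-1)/[(9/2)·(1)] = -5/9
Sum: 1/4·(8/63) + (-40)·(10/7) + (-65)·(-5/9) = -21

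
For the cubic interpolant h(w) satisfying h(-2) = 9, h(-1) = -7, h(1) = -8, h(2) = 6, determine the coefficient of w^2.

Build the Lagrange basis polynomials:
L_0(w) = (w + 1)(w - 1)(w - 2) / [-12] = -(1/12)w^3 + (1/6)w^2 + (1/12)w - 1/6
L_1(w) = (w + 2)(w - 1)(w - 2) / [6] = (1/6)w^3 - (1/6)w^2 - (2/3)w + 2/3
L_2(w) = (w + 2)(w + 1)(w - 2) / [-6] = -(1/6)w^3 - (1/6)w^2 + (2/3)w + 2/3
L_3(w) = (w + 2)(w + 1)(w - 1) / [12] = (1/12)w^3 + (1/6)w^2 - (1/12)w - 1/6
h(w) = 9·L_0 + (-7)·L_1 + (-8)·L_2 + 6·L_3
Only the coefficient of w^2 is needed; take it from each L_i and combine:
9·(1/6) + (-7)·(-1/6) + (-8)·(-1/6) + 6·(1/6) = 5

5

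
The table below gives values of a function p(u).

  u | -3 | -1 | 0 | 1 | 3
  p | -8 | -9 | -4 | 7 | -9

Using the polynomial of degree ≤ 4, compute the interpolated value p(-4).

-127/4

L_0(-4) = (-3)·(-4)·(-5)·(-7)/[(-2)·(-3)·(-4)·(-6)] = 35/12
L_1(-4) = (-1)·(-4)·(-5)·(-7)/[(2)·(-1)·(-2)·(-4)] = -35/4
L_2(-4) = (-1)·(-3)·(-5)·(-7)/[(3)·(1)·(-1)·(-3)] = 35/3
L_3(-4) = (-1)·(-3)·(-4)·(-7)/[(4)·(2)·(1)·(-2)] = -21/4
L_4(-4) = (-1)·(-3)·(-4)·(-5)/[(6)·(4)·(3)·(2)] = 5/12
Sum: (-8)·(35/12) + (-9)·(-35/4) + (-4)·(35/3) + 7·(-21/4) + (-9)·(5/12) = -127/4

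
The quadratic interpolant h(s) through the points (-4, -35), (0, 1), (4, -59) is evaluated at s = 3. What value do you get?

-35

L_0(3) = (3)·(-1)/[(-4)·(-8)] = -3/32
L_1(3) = (7)·(-1)/[(4)·(-4)] = 7/16
L_2(3) = (7)·(3)/[(8)·(4)] = 21/32
Sum: (-35)·(-3/32) + 1·(7/16) + (-59)·(21/32) = -35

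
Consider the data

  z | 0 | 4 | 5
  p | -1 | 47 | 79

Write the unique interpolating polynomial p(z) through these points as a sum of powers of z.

Newton's divided differences:
p[0,4] = (47 - (-1)) / (4 - 0) = 12
p[4,5] = (79 - 47) / (5 - 4) = 32
p[0,4,5] = (32 - 12) / (5 - 0) = 4
p(z) = -1 + 12·z + 4·z(z - 4)
Expanding: p(z) = 4z^2 - 4z - 1

p(z) = 4z^2 - 4z - 1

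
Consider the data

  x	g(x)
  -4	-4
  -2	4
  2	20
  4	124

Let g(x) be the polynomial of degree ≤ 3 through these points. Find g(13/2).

Evaluate each Lagrange basis at x = 13/2:
L_0(13/2) = (17/2)·(9/2)·(5/2)/[(-2)·(-6)·(-8)] = -255/256
L_1(13/2) = (21/2)·(9/2)·(5/2)/[(2)·(-4)·(-6)] = 315/128
L_2(13/2) = (21/2)·(17/2)·(5/2)/[(6)·(4)·(-2)] = -595/128
L_3(13/2) = (21/2)·(17/2)·(9/2)/[(8)·(6)·(2)] = 1071/256
Sum: (-4)·(-255/256) + 4·(315/128) + 20·(-595/128) + 124·(1071/256) = 3517/8

3517/8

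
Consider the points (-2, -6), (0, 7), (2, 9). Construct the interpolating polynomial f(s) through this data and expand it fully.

Build the Lagrange basis polynomials:
L_0(s) = s(s - 2) / [8] = (1/8)s^2 - (1/4)s
L_1(s) = (s + 2)(s - 2) / [-4] = -(1/4)s^2 + 1
L_2(s) = (s + 2)s / [8] = (1/8)s^2 + (1/4)s
f(s) = (-6)·L_0 + 7·L_1 + 9·L_2
  (-6)·L_0(s) = -(3/4)s^2 + (3/2)s
  7·L_1(s) = -(7/4)s^2 + 7
  9·L_2(s) = (9/8)s^2 + (9/4)s
Adding term by term: -(11/8)s^2 + (15/4)s + 7

f(s) = -(11/8)s^2 + (15/4)s + 7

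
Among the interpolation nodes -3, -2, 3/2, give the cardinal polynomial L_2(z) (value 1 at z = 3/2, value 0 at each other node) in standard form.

L_2(z) = (4/63)z^2 + (20/63)z + 8/21

L_2(z) = (z + 3)(z + 2) / [(9/2)·(7/2)]
       = (z^2 + 5z + 6) / (63/4)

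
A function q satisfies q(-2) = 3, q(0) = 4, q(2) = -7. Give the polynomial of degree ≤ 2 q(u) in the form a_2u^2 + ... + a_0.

Build the Lagrange basis polynomials:
L_0(u) = u(u - 2) / [8] = (1/8)u^2 - (1/4)u
L_1(u) = (u + 2)(u - 2) / [-4] = -(1/4)u^2 + 1
L_2(u) = (u + 2)u / [8] = (1/8)u^2 + (1/4)u
q(u) = 3·L_0 + 4·L_1 + (-7)·L_2
  3·L_0(u) = (3/8)u^2 - (3/4)u
  4·L_1(u) = -u^2 + 4
  (-7)·L_2(u) = -(7/8)u^2 - (7/4)u
Adding term by term: -(3/2)u^2 - (5/2)u + 4

q(u) = -(3/2)u^2 - (5/2)u + 4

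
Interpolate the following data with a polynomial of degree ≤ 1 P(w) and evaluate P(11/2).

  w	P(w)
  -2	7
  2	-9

Evaluate each Lagrange basis at w = 11/2:
L_0(11/2) = (7/2)/[(-4)] = -7/8
L_1(11/2) = (15/2)/[(4)] = 15/8
Sum: 7·(-7/8) + (-9)·(15/8) = -23

-23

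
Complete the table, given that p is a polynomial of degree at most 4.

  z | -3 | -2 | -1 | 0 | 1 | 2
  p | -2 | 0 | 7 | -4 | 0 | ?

The 5 known values determine p uniquely (degree ≤ 4).
L_0(2) = (4)·(3)·(2)·(1)/[(-1)·(-2)·(-3)·(-4)] = 1
L_1(2) = (5)·(3)·(2)·(1)/[(1)·(-1)·(-2)·(-3)] = -5
L_2(2) = (5)·(4)·(2)·(1)/[(2)·(1)·(-1)·(-2)] = 10
L_3(2) = (5)·(4)·(3)·(1)/[(3)·(2)·(1)·(-1)] = -10
L_4(2) = (5)·(4)·(3)·(2)/[(4)·(3)·(2)·(1)] = 5
Sum: (-2)·(1) + 0 + 7·(10) + (-4)·(-10) + 0 = 108

108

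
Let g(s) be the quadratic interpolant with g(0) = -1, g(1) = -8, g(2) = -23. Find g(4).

-77

L_0(4) = (3)·(2)/[(-1)·(-2)] = 3
L_1(4) = (4)·(2)/[(1)·(-1)] = -8
L_2(4) = (4)·(3)/[(2)·(1)] = 6
Sum: (-1)·(3) + (-8)·(-8) + (-23)·(6) = -77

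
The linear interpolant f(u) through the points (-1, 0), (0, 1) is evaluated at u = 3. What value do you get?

L_0(3) = (3)/[(-1)] = -3
L_1(3) = (4)/[(1)] = 4
Sum: 0 + 1·(4) = 4

4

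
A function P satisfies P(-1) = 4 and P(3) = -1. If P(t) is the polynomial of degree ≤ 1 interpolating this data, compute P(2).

1/4

L_0(2) = (-1)/[(-4)] = 1/4
L_1(2) = (3)/[(4)] = 3/4
Sum: 4·(1/4) + (-1)·(3/4) = 1/4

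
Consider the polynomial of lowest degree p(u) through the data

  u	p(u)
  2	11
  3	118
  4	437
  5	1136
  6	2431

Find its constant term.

L_0(u) = (u - 3)(u - 4)(u - 5)(u - 6) / [24] = (1/24)u^4 - (3/4)u^3 + (119/24)u^2 - (57/4)u + 15
L_1(u) = (u - 2)(u - 4)(u - 5)(u - 6) / [-6] = -(1/6)u^4 + (17/6)u^3 - (52/3)u^2 + (134/3)u - 40
L_2(u) = (u - 2)(u - 3)(u - 5)(u - 6) / [4] = (1/4)u^4 - 4u^3 + (91/4)u^2 - 54u + 45
L_3(u) = (u - 2)(u - 3)(u - 4)(u - 6) / [-6] = -(1/6)u^4 + (5/2)u^3 - (40/3)u^2 + 30u - 24
L_4(u) = (u - 2)(u - 3)(u - 4)(u - 5) / [24] = (1/24)u^4 - (7/12)u^3 + (71/24)u^2 - (77/12)u + 5
p(u) = 11·L_0 + 118·L_1 + 437·L_2 + 1136·L_3 + 2431·L_4
Only the constant term is needed; take it from each L_i and combine:
11·(15) + 118·(-40) + 437·(45) + 1136·(-24) + 2431·(5) = 1

1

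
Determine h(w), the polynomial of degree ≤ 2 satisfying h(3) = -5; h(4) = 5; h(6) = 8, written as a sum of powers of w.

Build the Lagrange basis polynomials:
L_0(w) = (w - 4)(w - 6) / [3] = (1/3)w^2 - (10/3)w + 8
L_1(w) = (w - 3)(w - 6) / [-2] = -(1/2)w^2 + (9/2)w - 9
L_2(w) = (w - 3)(w - 4) / [6] = (1/6)w^2 - (7/6)w + 2
h(w) = (-5)·L_0 + 5·L_1 + 8·L_2
  (-5)·L_0(w) = -(5/3)w^2 + (50/3)w - 40
  5·L_1(w) = -(5/2)w^2 + (45/2)w - 45
  8·L_2(w) = (4/3)w^2 - (28/3)w + 16
Adding term by term: -(17/6)w^2 + (179/6)w - 69

h(w) = -(17/6)w^2 + (179/6)w - 69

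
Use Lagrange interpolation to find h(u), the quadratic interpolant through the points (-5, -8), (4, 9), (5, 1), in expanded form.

Build the Lagrange basis polynomials:
L_0(u) = (u - 4)(u - 5) / [90] = (1/90)u^2 - (1/10)u + 2/9
L_1(u) = (u + 5)(u - 5) / [-9] = -(1/9)u^2 + 25/9
L_2(u) = (u + 5)(u - 4) / [10] = (1/10)u^2 + (1/10)u - 2
h(u) = (-8)·L_0 + 9·L_1 + 1·L_2
  (-8)·L_0(u) = -(4/45)u^2 + (4/5)u - 16/9
  9·L_1(u) = -u^2 + 25
  1·L_2(u) = (1/10)u^2 + (1/10)u - 2
Adding term by term: -(89/90)u^2 + (9/10)u + 191/9

h(u) = -(89/90)u^2 + (9/10)u + 191/9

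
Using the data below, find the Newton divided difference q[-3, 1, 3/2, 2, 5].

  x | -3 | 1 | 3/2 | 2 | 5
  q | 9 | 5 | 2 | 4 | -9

-335/504

q[-3,1] = (5 - 9) / (1 - (-3)) = -1
q[1,3/2] = (2 - 5) / (3/2 - 1) = -6
q[3/2,2] = (4 - 2) / (2 - 3/2) = 4
q[2,5] = (-9 - 4) / (5 - 2) = -13/3
q[-3,1,3/2] = (-6 - (-1)) / (3/2 - (-3)) = -10/9
q[1,3/2,2] = (4 - (-6)) / (2 - 1) = 10
q[3/2,2,5] = (-13/3 - 4) / (5 - 3/2) = -50/21
q[-3,1,3/2,2] = (10 - (-10/9)) / (2 - (-3)) = 20/9
q[1,3/2,2,5] = (-50/21 - 10) / (5 - 1) = -65/21
q[-3,1,3/2,2,5] = (-65/21 - 20/9) / (5 - (-3)) = -335/504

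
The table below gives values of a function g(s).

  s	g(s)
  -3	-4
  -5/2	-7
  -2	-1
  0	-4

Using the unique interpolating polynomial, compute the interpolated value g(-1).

Evaluate each Lagrange basis at s = -1:
L_0(-1) = (3/2)·(1)·(-1)/[(-1/2)·(-1)·(-3)] = 1
L_1(-1) = (2)·(1)·(-1)/[(1/2)·(-1/2)·(-5/2)] = -16/5
L_2(-1) = (2)·(3/2)·(-1)/[(1)·(1/2)·(-2)] = 3
L_3(-1) = (2)·(3/2)·(1)/[(3)·(5/2)·(2)] = 1/5
Sum: (-4)·(1) + (-7)·(-16/5) + (-1)·(3) + (-4)·(1/5) = 73/5

73/5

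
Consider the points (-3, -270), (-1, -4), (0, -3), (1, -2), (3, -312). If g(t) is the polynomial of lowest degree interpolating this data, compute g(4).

-1019

L_0(4) = (5)·(4)·(3)·(1)/[(-2)·(-3)·(-4)·(-6)] = 5/12
L_1(4) = (7)·(4)·(3)·(1)/[(2)·(-1)·(-2)·(-4)] = -21/4
L_2(4) = (7)·(5)·(3)·(1)/[(3)·(1)·(-1)·(-3)] = 35/3
L_3(4) = (7)·(5)·(4)·(1)/[(4)·(2)·(1)·(-2)] = -35/4
L_4(4) = (7)·(5)·(4)·(3)/[(6)·(4)·(3)·(2)] = 35/12
Sum: (-270)·(5/12) + (-4)·(-21/4) + (-3)·(35/3) + (-2)·(-35/4) + (-312)·(35/12) = -1019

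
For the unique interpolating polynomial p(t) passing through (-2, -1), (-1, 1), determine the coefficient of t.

L_0(t) = (t + 1) / [-1] = -t - 1
L_1(t) = (t + 2) / [1] = t + 2
p(t) = (-1)·L_0 + 1·L_1
Only the coefficient of t is needed; take it from each L_i and combine:
(-1)·(-1) + 1·(1) = 2

2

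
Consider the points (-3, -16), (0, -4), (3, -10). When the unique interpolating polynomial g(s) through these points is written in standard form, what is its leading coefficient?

-1

The leading coefficient equals the top divided difference g[-3,0,3].
g[-3,0] = (-4 - (-16)) / (0 - (-3)) = 4
g[0,3] = (-10 - (-4)) / (3 - 0) = -2
g[-3,0,3] = (-2 - 4) / (3 - (-3)) = -1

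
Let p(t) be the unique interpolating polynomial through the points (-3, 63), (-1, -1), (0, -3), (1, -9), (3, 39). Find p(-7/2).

1989/16

L_0(-7/2) = (-5/2)·(-7/2)·(-9/2)·(-13/2)/[(-2)·(-3)·(-4)·(-6)] = 455/256
L_1(-7/2) = (-1/2)·(-7/2)·(-9/2)·(-13/2)/[(2)·(-1)·(-2)·(-4)] = -819/256
L_2(-7/2) = (-1/2)·(-5/2)·(-9/2)·(-13/2)/[(3)·(1)·(-1)·(-3)] = 65/16
L_3(-7/2) = (-1/2)·(-5/2)·(-7/2)·(-13/2)/[(4)·(2)·(1)·(-2)] = -455/256
L_4(-7/2) = (-1/2)·(-5/2)·(-7/2)·(-9/2)/[(6)·(4)·(3)·(2)] = 35/256
Sum: 63·(455/256) + (-1)·(-819/256) + (-3)·(65/16) + (-9)·(-455/256) + 39·(35/256) = 1989/16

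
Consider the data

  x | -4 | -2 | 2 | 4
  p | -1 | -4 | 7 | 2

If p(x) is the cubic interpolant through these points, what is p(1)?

163/32

L_0(1) = (3)·(-1)·(-3)/[(-2)·(-6)·(-8)] = -3/32
L_1(1) = (5)·(-1)·(-3)/[(2)·(-4)·(-6)] = 5/16
L_2(1) = (5)·(3)·(-3)/[(6)·(4)·(-2)] = 15/16
L_3(1) = (5)·(3)·(-1)/[(8)·(6)·(2)] = -5/32
Sum: (-1)·(-3/32) + (-4)·(5/16) + 7·(15/16) + 2·(-5/32) = 163/32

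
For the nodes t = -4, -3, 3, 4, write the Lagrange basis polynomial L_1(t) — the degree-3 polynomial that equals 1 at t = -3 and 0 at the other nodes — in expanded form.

L_1(t) = (t + 4)(t - 3)(t - 4) / [(1)·(-6)·(-7)]
       = (t^3 - 3t^2 - 16t + 48) / (42)

L_1(t) = (1/42)t^3 - (1/14)t^2 - (8/21)t + 8/7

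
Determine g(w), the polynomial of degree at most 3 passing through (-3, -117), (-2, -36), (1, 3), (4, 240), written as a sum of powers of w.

Build the Lagrange basis polynomials:
L_0(w) = (w + 2)(w - 1)(w - 4) / [-28] = -(1/28)w^3 + (3/28)w^2 + (3/14)w - 2/7
L_1(w) = (w + 3)(w - 1)(w - 4) / [18] = (1/18)w^3 - (1/9)w^2 - (11/18)w + 2/3
L_2(w) = (w + 3)(w + 2)(w - 4) / [-36] = -(1/36)w^3 - (1/36)w^2 + (7/18)w + 2/3
L_3(w) = (w + 3)(w + 2)(w - 1) / [126] = (1/126)w^3 + (2/63)w^2 + (1/126)w - 1/21
g(w) = (-117)·L_0 + (-36)·L_1 + 3·L_2 + 240·L_3
  (-117)·L_0(w) = (117/28)w^3 - (351/28)w^2 - (351/14)w + 234/7
  (-36)·L_1(w) = -2w^3 + 4w^2 + 22w - 24
  3·L_2(w) = -(1/12)w^3 - (1/12)w^2 + (7/6)w + 2
  240·L_3(w) = (40/21)w^3 + (160/21)w^2 + (40/21)w - 80/7
Adding term by term: 4w^3 - w^2

g(w) = 4w^3 - w^2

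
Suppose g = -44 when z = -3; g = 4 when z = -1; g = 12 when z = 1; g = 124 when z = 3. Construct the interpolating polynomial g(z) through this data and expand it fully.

g(z) = 3z^3 + 4z^2 + z + 4

Newton's divided differences:
g[-3,-1] = (4 - (-44)) / (-1 - (-3)) = 24
g[-1,1] = (12 - 4) / (1 - (-1)) = 4
g[1,3] = (124 - 12) / (3 - 1) = 56
g[-3,-1,1] = (4 - 24) / (1 - (-3)) = -5
g[-1,1,3] = (56 - 4) / (3 - (-1)) = 13
g[-3,-1,1,3] = (13 - (-5)) / (3 - (-3)) = 3
g(z) = -44 + 24·(z + 3) + (-5)·(z + 3)(z + 1) + 3·(z + 3)(z + 1)(z - 1)
Expanding: g(z) = 3z^3 + 4z^2 + z + 4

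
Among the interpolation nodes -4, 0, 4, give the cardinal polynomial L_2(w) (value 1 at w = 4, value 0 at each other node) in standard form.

L_2(w) = (w + 4)w / [(8)·(4)]
       = (w^2 + 4w) / (32)

L_2(w) = (1/32)w^2 + (1/8)w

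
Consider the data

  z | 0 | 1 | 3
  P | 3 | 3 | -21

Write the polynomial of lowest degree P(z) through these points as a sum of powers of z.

P(z) = -4z^2 + 4z + 3

Newton's divided differences:
P[0,1] = (3 - 3) / (1 - 0) = 0
P[1,3] = (-21 - 3) / (3 - 1) = -12
P[0,1,3] = (-12 - 0) / (3 - 0) = -4
P(z) = 3 + (-4)·z(z - 1)
Expanding: P(z) = -4z^2 + 4z + 3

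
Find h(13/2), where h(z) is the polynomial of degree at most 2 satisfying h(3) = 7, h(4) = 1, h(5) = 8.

Evaluate each Lagrange basis at z = 13/2:
L_0(13/2) = (5/2)·(3/2)/[(-1)·(-2)] = 15/8
L_1(13/2) = (7/2)·(3/2)/[(1)·(-1)] = -21/4
L_2(13/2) = (7/2)·(5/2)/[(2)·(1)] = 35/8
Sum: 7·(15/8) + 1·(-21/4) + 8·(35/8) = 343/8

343/8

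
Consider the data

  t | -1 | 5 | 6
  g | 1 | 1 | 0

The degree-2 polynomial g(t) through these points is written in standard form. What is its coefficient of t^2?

-1/7

Build the Lagrange basis polynomials:
L_0(t) = (t - 5)(t - 6) / [42] = (1/42)t^2 - (11/42)t + 5/7
L_1(t) = (t + 1)(t - 6) / [-6] = -(1/6)t^2 + (5/6)t + 1
L_2(t) = (t + 1)(t - 5) / [7] = (1/7)t^2 - (4/7)t - 5/7
g(t) = 1·L_0 + 1·L_1 + 0·L_2
Only the coefficient of t^2 is needed; take it from each L_i and combine:
1·(1/42) + 1·(-1/6) + 0·(1/7) = -1/7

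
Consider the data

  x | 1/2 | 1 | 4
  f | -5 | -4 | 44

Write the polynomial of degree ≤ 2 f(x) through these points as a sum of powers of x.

L_0(x) = (x - 1)(x - 4) / [7/4] = (4/7)x^2 - (20/7)x + 16/7
L_1(x) = (x - 1/2)(x - 4) / [-3/2] = -(2/3)x^2 + 3x - 4/3
L_2(x) = (x - 1/2)(x - 1) / [21/2] = (2/21)x^2 - (1/7)x + 1/21
f(x) = (-5)·L_0 + (-4)·L_1 + 44·L_2
  (-5)·L_0(x) = -(20/7)x^2 + (100/7)x - 80/7
  (-4)·L_1(x) = (8/3)x^2 - 12x + 16/3
  44·L_2(x) = (88/21)x^2 - (44/7)x + 44/21
Adding term by term: 4x^2 - 4x - 4

f(x) = 4x^2 - 4x - 4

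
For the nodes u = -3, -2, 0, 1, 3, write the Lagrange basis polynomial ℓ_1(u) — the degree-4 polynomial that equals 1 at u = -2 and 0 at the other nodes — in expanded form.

ℓ_1(u) = -(1/30)u^4 + (1/30)u^3 + (3/10)u^2 - (3/10)u

ℓ_1(u) = (u + 3)u(u - 1)(u - 3) / [(1)·(-2)·(-3)·(-5)]
       = (u^4 - u^3 - 9u^2 + 9u) / (-30)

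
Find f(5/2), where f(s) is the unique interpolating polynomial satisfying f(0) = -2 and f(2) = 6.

8

L_0(5/2) = (1/2)/[(-2)] = -1/4
L_1(5/2) = (5/2)/[(2)] = 5/4
Sum: (-2)·(-1/4) + 6·(5/4) = 8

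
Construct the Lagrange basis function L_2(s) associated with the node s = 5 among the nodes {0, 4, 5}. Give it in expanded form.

L_2(s) = s(s - 4) / [(5)·(1)]
       = (s^2 - 4s) / (5)

L_2(s) = (1/5)s^2 - (4/5)s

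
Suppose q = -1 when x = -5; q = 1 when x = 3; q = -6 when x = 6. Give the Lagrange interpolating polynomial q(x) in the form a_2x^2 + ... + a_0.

Build the Lagrange basis polynomials:
L_0(x) = (x - 3)(x - 6) / [88] = (1/88)x^2 - (9/88)x + 9/44
L_1(x) = (x + 5)(x - 6) / [-24] = -(1/24)x^2 + (1/24)x + 5/4
L_2(x) = (x + 5)(x - 3) / [33] = (1/33)x^2 + (2/33)x - 5/11
q(x) = (-1)·L_0 + 1·L_1 + (-6)·L_2
  (-1)·L_0(x) = -(1/88)x^2 + (9/88)x - 9/44
  1·L_1(x) = -(1/24)x^2 + (1/24)x + 5/4
  (-6)·L_2(x) = -(2/11)x^2 - (4/11)x + 30/11
Adding term by term: -(31/132)x^2 - (29/132)x + 83/22

q(x) = -(31/132)x^2 - (29/132)x + 83/22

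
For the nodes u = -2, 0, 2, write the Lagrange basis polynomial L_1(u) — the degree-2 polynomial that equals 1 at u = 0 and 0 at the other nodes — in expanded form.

L_1(u) = (u + 2)(u - 2) / [(2)·(-2)]
       = (u^2 - 4) / (-4)

L_1(u) = -(1/4)u^2 + 1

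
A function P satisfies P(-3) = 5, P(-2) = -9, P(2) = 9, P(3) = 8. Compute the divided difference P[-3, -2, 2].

P[-3,-2] = (-9 - 5) / (-2 - (-3)) = -14
P[-2,2] = (9 - (-9)) / (2 - (-2)) = 9/2
P[-3,-2,2] = (9/2 - (-14)) / (2 - (-3)) = 37/10

37/10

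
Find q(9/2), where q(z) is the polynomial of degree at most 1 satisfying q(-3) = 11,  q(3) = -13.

Evaluate each Lagrange basis at z = 9/2:
L_0(9/2) = (3/2)/[(-6)] = -1/4
L_1(9/2) = (15/2)/[(6)] = 5/4
Sum: 11·(-1/4) + (-13)·(5/4) = -19

-19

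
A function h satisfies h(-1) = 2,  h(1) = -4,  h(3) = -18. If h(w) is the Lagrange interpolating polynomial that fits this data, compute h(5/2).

Evaluate each Lagrange basis at w = 5/2:
L_0(5/2) = (3/2)·(-1/2)/[(-2)·(-4)] = -3/32
L_1(5/2) = (7/2)·(-1/2)/[(2)·(-2)] = 7/16
L_2(5/2) = (7/2)·(3/2)/[(4)·(2)] = 21/32
Sum: 2·(-3/32) + (-4)·(7/16) + (-18)·(21/32) = -55/4

-55/4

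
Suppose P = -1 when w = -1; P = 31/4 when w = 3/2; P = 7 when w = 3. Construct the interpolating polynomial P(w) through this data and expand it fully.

P(w) = -w^2 + 4w + 4

L_0(w) = (w - 3/2)(w - 3) / [10] = (1/10)w^2 - (9/20)w + 9/20
L_1(w) = (w + 1)(w - 3) / [-15/4] = -(4/15)w^2 + (8/15)w + 4/5
L_2(w) = (w + 1)(w - 3/2) / [6] = (1/6)w^2 - (1/12)w - 1/4
P(w) = (-1)·L_0 + (31/4)·L_1 + 7·L_2
  (-1)·L_0(w) = -(1/10)w^2 + (9/20)w - 9/20
  (31/4)·L_1(w) = -(31/15)w^2 + (62/15)w + 31/5
  7·L_2(w) = (7/6)w^2 - (7/12)w - 7/4
Adding term by term: -w^2 + 4w + 4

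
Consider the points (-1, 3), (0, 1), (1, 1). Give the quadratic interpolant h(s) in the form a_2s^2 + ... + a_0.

L_0(s) = s(s - 1) / [2] = (1/2)s^2 - (1/2)s
L_1(s) = (s + 1)(s - 1) / [-1] = -s^2 + 1
L_2(s) = (s + 1)s / [2] = (1/2)s^2 + (1/2)s
h(s) = 3·L_0 + 1·L_1 + 1·L_2
  3·L_0(s) = (3/2)s^2 - (3/2)s
  1·L_1(s) = -s^2 + 1
  1·L_2(s) = (1/2)s^2 + (1/2)s
Adding term by term: s^2 - s + 1

h(s) = s^2 - s + 1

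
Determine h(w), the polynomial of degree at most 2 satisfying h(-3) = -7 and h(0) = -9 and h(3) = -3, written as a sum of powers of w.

h(w) = (4/9)w^2 + (2/3)w - 9

Build the Lagrange basis polynomials:
L_0(w) = w(w - 3) / [18] = (1/18)w^2 - (1/6)w
L_1(w) = (w + 3)(w - 3) / [-9] = -(1/9)w^2 + 1
L_2(w) = (w + 3)w / [18] = (1/18)w^2 + (1/6)w
h(w) = (-7)·L_0 + (-9)·L_1 + (-3)·L_2
  (-7)·L_0(w) = -(7/18)w^2 + (7/6)w
  (-9)·L_1(w) = w^2 - 9
  (-3)·L_2(w) = -(1/6)w^2 - (1/2)w
Adding term by term: (4/9)w^2 + (2/3)w - 9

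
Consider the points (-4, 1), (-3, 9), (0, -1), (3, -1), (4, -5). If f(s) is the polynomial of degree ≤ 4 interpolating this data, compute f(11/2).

Using Newton's divided-difference form:
f[-4,-3] = (9 - 1) / (-3 - (-4)) = 8
f[-3,0] = (-1 - 9) / (0 - (-3)) = -10/3
f[0,3] = (-1 - (-1)) / (3 - 0) = 0
f[3,4] = (-5 - (-1)) / (4 - 3) = -4
f[-4,-3,0] = (-10/3 - 8) / (0 - (-4)) = -17/6
f[-3,0,3] = (0 - (-10/3)) / (3 - (-3)) = 5/9
f[0,3,4] = (-4 - 0) / (4 - 0) = -1
f[-4,-3,0,3] = (5/9 - (-17/6)) / (3 - (-4)) = 61/126
f[-3,0,3,4] = (-1 - 5/9) / (4 - (-3)) = -2/9
f[-4,-3,0,3,4] = (-2/9 - 61/126) / (4 - (-4)) = -89/1008
f(11/2) = 1 + 8·(19/2) + (-17/6)·(19/2)·(17/2) + (61/126)·(19/2)·(17/2)·(11/2) + (-89/1008)·(19/2)·(17/2)·(11/2)·(5/2) = -187151/5376

-187151/5376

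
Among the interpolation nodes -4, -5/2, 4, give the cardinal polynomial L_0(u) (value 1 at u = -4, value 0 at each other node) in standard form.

L_0(u) = (1/12)u^2 - (1/8)u - 5/6

L_0(u) = (u + 5/2)(u - 4) / [(-3/2)·(-8)]
       = (u^2 - (3/2)u - 10) / (12)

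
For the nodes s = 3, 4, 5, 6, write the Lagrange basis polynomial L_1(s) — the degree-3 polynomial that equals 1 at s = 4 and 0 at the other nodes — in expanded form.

L_1(s) = (1/2)s^3 - 7s^2 + (63/2)s - 45

L_1(s) = (s - 3)(s - 5)(s - 6) / [(1)·(-1)·(-2)]
       = (s^3 - 14s^2 + 63s - 90) / (2)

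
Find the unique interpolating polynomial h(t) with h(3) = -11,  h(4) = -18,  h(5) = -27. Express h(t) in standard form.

h(t) = -t^2 - 2

Newton's divided differences:
h[3,4] = (-18 - (-11)) / (4 - 3) = -7
h[4,5] = (-27 - (-18)) / (5 - 4) = -9
h[3,4,5] = (-9 - (-7)) / (5 - 3) = -1
h(t) = -11 + (-7)·(t - 3) + (-1)·(t - 3)(t - 4)
Expanding: h(t) = -t^2 - 2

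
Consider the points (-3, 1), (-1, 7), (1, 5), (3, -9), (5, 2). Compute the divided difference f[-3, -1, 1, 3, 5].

41/384

f[-3,-1] = (7 - 1) / (-1 - (-3)) = 3
f[-1,1] = (5 - 7) / (1 - (-1)) = -1
f[1,3] = (-9 - 5) / (3 - 1) = -7
f[3,5] = (2 - (-9)) / (5 - 3) = 11/2
f[-3,-1,1] = (-1 - 3) / (1 - (-3)) = -1
f[-1,1,3] = (-7 - (-1)) / (3 - (-1)) = -3/2
f[1,3,5] = (11/2 - (-7)) / (5 - 1) = 25/8
f[-3,-1,1,3] = (-3/2 - (-1)) / (3 - (-3)) = -1/12
f[-1,1,3,5] = (25/8 - (-3/2)) / (5 - (-1)) = 37/48
f[-3,-1,1,3,5] = (37/48 - (-1/12)) / (5 - (-3)) = 41/384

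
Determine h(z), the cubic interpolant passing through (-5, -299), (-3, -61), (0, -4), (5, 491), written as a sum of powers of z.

h(z) = 3z^3 + 4z^2 + 4z - 4

Newton's divided differences:
h[-5,-3] = (-61 - (-299)) / (-3 - (-5)) = 119
h[-3,0] = (-4 - (-61)) / (0 - (-3)) = 19
h[0,5] = (491 - (-4)) / (5 - 0) = 99
h[-5,-3,0] = (19 - 119) / (0 - (-5)) = -20
h[-3,0,5] = (99 - 19) / (5 - (-3)) = 10
h[-5,-3,0,5] = (10 - (-20)) / (5 - (-5)) = 3
h(z) = -299 + 119·(z + 5) + (-20)·(z + 5)(z + 3) + 3·(z + 5)(z + 3)z
Expanding: h(z) = 3z^3 + 4z^2 + 4z - 4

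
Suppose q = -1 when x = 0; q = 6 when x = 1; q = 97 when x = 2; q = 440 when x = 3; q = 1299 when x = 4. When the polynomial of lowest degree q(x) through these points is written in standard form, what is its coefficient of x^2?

Build the Lagrange basis polynomials:
L_0(x) = (x - 1)(x - 2)(x - 3)(x - 4) / [24] = (1/24)x^4 - (5/12)x^3 + (35/24)x^2 - (25/12)x + 1
L_1(x) = x(x - 2)(x - 3)(x - 4) / [-6] = -(1/6)x^4 + (3/2)x^3 - (13/3)x^2 + 4x
L_2(x) = x(x - 1)(x - 3)(x - 4) / [4] = (1/4)x^4 - 2x^3 + (19/4)x^2 - 3x
L_3(x) = x(x - 1)(x - 2)(x - 4) / [-6] = -(1/6)x^4 + (7/6)x^3 - (7/3)x^2 + (4/3)x
L_4(x) = x(x - 1)(x - 2)(x - 3) / [24] = (1/24)x^4 - (1/4)x^3 + (11/24)x^2 - (1/4)x
q(x) = (-1)·L_0 + 6·L_1 + 97·L_2 + 440·L_3 + 1299·L_4
Only the coefficient of x^2 is needed; take it from each L_i and combine:
(-1)·(35/24) + 6·(-13/3) + 97·(19/4) + 440·(-7/3) + 1299·(11/24) = 2

2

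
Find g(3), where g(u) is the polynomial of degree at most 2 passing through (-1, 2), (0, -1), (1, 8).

62

Evaluate each Lagrange basis at u = 3:
L_0(3) = (3)·(2)/[(-1)·(-2)] = 3
L_1(3) = (4)·(2)/[(1)·(-1)] = -8
L_2(3) = (4)·(3)/[(2)·(1)] = 6
Sum: 2·(3) + (-1)·(-8) + 8·(6) = 62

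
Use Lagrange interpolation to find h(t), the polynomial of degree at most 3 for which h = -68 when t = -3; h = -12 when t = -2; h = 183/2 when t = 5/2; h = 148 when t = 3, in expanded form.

h(t) = 4t^3 + 4t^2 + 4

Build the Lagrange basis polynomials:
L_0(t) = (t + 2)(t - 5/2)(t - 3) / [-33] = -(1/33)t^3 + (7/66)t^2 + (7/66)t - 5/11
L_1(t) = (t + 3)(t - 5/2)(t - 3) / [45/2] = (2/45)t^3 - (1/9)t^2 - (2/5)t + 1
L_2(t) = (t + 3)(t + 2)(t - 3) / [-99/8] = -(8/99)t^3 - (16/99)t^2 + (8/11)t + 16/11
L_3(t) = (t + 3)(t + 2)(t - 5/2) / [15] = (1/15)t^3 + (1/6)t^2 - (13/30)t - 1
h(t) = (-68)·L_0 + (-12)·L_1 + (183/2)·L_2 + 148·L_3
  (-68)·L_0(t) = (68/33)t^3 - (238/33)t^2 - (238/33)t + 340/11
  (-12)·L_1(t) = -(8/15)t^3 + (4/3)t^2 + (24/5)t - 12
  (183/2)·L_2(t) = -(244/33)t^3 - (488/33)t^2 + (732/11)t + 1464/11
  148·L_3(t) = (148/15)t^3 + (74/3)t^2 - (962/15)t - 148
Adding term by term: 4t^3 + 4t^2 + 4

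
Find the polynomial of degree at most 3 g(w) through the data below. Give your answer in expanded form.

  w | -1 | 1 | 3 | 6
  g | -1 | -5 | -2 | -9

g(w) = -(197/840)w^3 + (221/140)w^2 - (1483/840)w - 641/140

Build the Lagrange basis polynomials:
L_0(w) = (w - 1)(w - 3)(w - 6) / [-56] = -(1/56)w^3 + (5/28)w^2 - (27/56)w + 9/28
L_1(w) = (w + 1)(w - 3)(w - 6) / [20] = (1/20)w^3 - (2/5)w^2 + (9/20)w + 9/10
L_2(w) = (w + 1)(w - 1)(w - 6) / [-24] = -(1/24)w^3 + (1/4)w^2 + (1/24)w - 1/4
L_3(w) = (w + 1)(w - 1)(w - 3) / [105] = (1/105)w^3 - (1/35)w^2 - (1/105)w + 1/35
g(w) = (-1)·L_0 + (-5)·L_1 + (-2)·L_2 + (-9)·L_3
  (-1)·L_0(w) = (1/56)w^3 - (5/28)w^2 + (27/56)w - 9/28
  (-5)·L_1(w) = -(1/4)w^3 + 2w^2 - (9/4)w - 9/2
  (-2)·L_2(w) = (1/12)w^3 - (1/2)w^2 - (1/12)w + 1/2
  (-9)·L_3(w) = -(3/35)w^3 + (9/35)w^2 + (3/35)w - 9/35
Adding term by term: -(197/840)w^3 + (221/140)w^2 - (1483/840)w - 641/140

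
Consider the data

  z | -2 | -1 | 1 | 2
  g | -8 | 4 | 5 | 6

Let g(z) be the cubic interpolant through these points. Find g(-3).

L_0(-3) = (-2)·(-4)·(-5)/[(-1)·(-3)·(-4)] = 10/3
L_1(-3) = (-1)·(-4)·(-5)/[(1)·(-2)·(-3)] = -10/3
L_2(-3) = (-1)·(-2)·(-5)/[(3)·(2)·(-1)] = 5/3
L_3(-3) = (-1)·(-2)·(-4)/[(4)·(3)·(1)] = -2/3
Sum: (-8)·(10/3) + 4·(-10/3) + 5·(5/3) + 6·(-2/3) = -107/3

-107/3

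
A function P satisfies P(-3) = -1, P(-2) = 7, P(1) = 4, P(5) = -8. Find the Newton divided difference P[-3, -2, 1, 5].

55/224

P[-3,-2] = (7 - (-1)) / (-2 - (-3)) = 8
P[-2,1] = (4 - 7) / (1 - (-2)) = -1
P[1,5] = (-8 - 4) / (5 - 1) = -3
P[-3,-2,1] = (-1 - 8) / (1 - (-3)) = -9/4
P[-2,1,5] = (-3 - (-1)) / (5 - (-2)) = -2/7
P[-3,-2,1,5] = (-2/7 - (-9/4)) / (5 - (-3)) = 55/224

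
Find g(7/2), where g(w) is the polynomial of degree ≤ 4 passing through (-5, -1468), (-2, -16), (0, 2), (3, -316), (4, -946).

-9089/16

Using Newton's divided-difference form:
g[-5,-2] = (-16 - (-1468)) / (-2 - (-5)) = 484
g[-2,0] = (2 - (-16)) / (0 - (-2)) = 9
g[0,3] = (-316 - 2) / (3 - 0) = -106
g[3,4] = (-946 - (-316)) / (4 - 3) = -630
g[-5,-2,0] = (9 - 484) / (0 - (-5)) = -95
g[-2,0,3] = (-106 - 9) / (3 - (-2)) = -23
g[0,3,4] = (-630 - (-106)) / (4 - 0) = -131
g[-5,-2,0,3] = (-23 - (-95)) / (3 - (-5)) = 9
g[-2,0,3,4] = (-131 - (-23)) / (4 - (-2)) = -18
g[-5,-2,0,3,4] = (-18 - 9) / (4 - (-5)) = -3
g(7/2) = -1468 + 484·(17/2) + (-95)·(17/2)·(11/2) + 9·(17/2)·(11/2)·(7/2) + (-3)·(17/2)·(11/2)·(7/2)·(1/2) = -9089/16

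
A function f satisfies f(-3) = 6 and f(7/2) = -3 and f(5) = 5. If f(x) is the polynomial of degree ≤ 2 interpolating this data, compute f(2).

-751/104

Evaluate each Lagrange basis at x = 2:
L_0(2) = (-3/2)·(-3)/[(-13/2)·(-8)] = 9/104
L_1(2) = (5)·(-3)/[(13/2)·(-3/2)] = 20/13
L_2(2) = (5)·(-3/2)/[(8)·(3/2)] = -5/8
Sum: 6·(9/104) + (-3)·(20/13) + 5·(-5/8) = -751/104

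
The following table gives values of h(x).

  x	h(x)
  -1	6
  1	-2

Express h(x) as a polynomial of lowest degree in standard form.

h(x) = -4x + 2

L_0(x) = (x - 1) / [-2] = -(1/2)x + 1/2
L_1(x) = (x + 1) / [2] = (1/2)x + 1/2
h(x) = 6·L_0 + (-2)·L_1
  6·L_0(x) = -3x + 3
  (-2)·L_1(x) = -x - 1
Adding term by term: -4x + 2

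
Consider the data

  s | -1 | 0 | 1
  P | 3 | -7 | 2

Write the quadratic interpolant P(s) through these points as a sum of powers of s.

P(s) = (19/2)s^2 - (1/2)s - 7

L_0(s) = s(s - 1) / [2] = (1/2)s^2 - (1/2)s
L_1(s) = (s + 1)(s - 1) / [-1] = -s^2 + 1
L_2(s) = (s + 1)s / [2] = (1/2)s^2 + (1/2)s
P(s) = 3·L_0 + (-7)·L_1 + 2·L_2
  3·L_0(s) = (3/2)s^2 - (3/2)s
  (-7)·L_1(s) = 7s^2 - 7
  2·L_2(s) = s^2 + s
Adding term by term: (19/2)s^2 - (1/2)s - 7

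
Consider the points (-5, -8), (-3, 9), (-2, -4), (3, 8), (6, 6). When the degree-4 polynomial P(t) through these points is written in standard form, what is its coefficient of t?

L_0(t) = (t + 3)(t + 2)(t - 3)(t - 6) / [528] = (1/528)t^4 - (1/132)t^3 - (7/176)t^2 + (3/44)t + 9/44
L_1(t) = (t + 5)(t + 2)(t - 3)(t - 6) / [-108] = -(1/108)t^4 + (1/54)t^3 + (35/108)t^2 - (1/3)t - 5/3
L_2(t) = (t + 5)(t + 3)(t - 3)(t - 6) / [120] = (1/120)t^4 - (1/120)t^3 - (13/40)t^2 + (3/40)t + 9/4
L_3(t) = (t + 5)(t + 3)(t + 2)(t - 6) / [-720] = -(1/720)t^4 - (1/180)t^3 + (29/720)t^2 + (13/60)t + 1/4
L_4(t) = (t + 5)(t + 3)(t + 2)(t - 3) / [2376] = (1/2376)t^4 + (7/2376)t^3 + (1/2376)t^2 - (7/264)t - 5/132
P(t) = (-8)·L_0 + 9·L_1 + (-4)·L_2 + 8·L_3 + 6·L_4
Only the coefficient of t is needed; take it from each L_i and combine:
(-8)·(3/44) + 9·(-1/3) + (-4)·(3/40) + 8·(13/60) + 6·(-7/264) = -1499/660

-1499/660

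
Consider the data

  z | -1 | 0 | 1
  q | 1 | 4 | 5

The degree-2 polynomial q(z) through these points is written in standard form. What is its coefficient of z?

2

Build the Lagrange basis polynomials:
L_0(z) = z(z - 1) / [2] = (1/2)z^2 - (1/2)z
L_1(z) = (z + 1)(z - 1) / [-1] = -z^2 + 1
L_2(z) = (z + 1)z / [2] = (1/2)z^2 + (1/2)z
q(z) = 1·L_0 + 4·L_1 + 5·L_2
Only the coefficient of z is needed; take it from each L_i and combine:
1·(-1/2) + 4·(0) + 5·(1/2) = 2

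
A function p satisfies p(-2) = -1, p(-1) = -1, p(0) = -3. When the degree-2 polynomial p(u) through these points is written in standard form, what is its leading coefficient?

L_0(u) = (u + 1)u / [2] = (1/2)u^2 + (1/2)u
L_1(u) = (u + 2)u / [-1] = -u^2 - 2u
L_2(u) = (u + 2)(u + 1) / [2] = (1/2)u^2 + (3/2)u + 1
p(u) = (-1)·L_0 + (-1)·L_1 + (-3)·L_2
Only the coefficient of u^2 is needed; take it from each L_i and combine:
(-1)·(1/2) + (-1)·(-1) + (-3)·(1/2) = -1

-1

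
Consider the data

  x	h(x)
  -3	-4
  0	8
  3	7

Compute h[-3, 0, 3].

-13/18

h[-3,0] = (8 - (-4)) / (0 - (-3)) = 4
h[0,3] = (7 - 8) / (3 - 0) = -1/3
h[-3,0,3] = (-1/3 - 4) / (3 - (-3)) = -13/18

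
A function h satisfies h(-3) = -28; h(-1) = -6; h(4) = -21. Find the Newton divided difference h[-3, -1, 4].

-2

h[-3,-1] = (-6 - (-28)) / (-1 - (-3)) = 11
h[-1,4] = (-21 - (-6)) / (4 - (-1)) = -3
h[-3,-1,4] = (-3 - 11) / (4 - (-3)) = -2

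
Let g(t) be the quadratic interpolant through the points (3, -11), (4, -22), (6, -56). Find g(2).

L_0(2) = (-2)·(-4)/[(-1)·(-3)] = 8/3
L_1(2) = (-1)·(-4)/[(1)·(-2)] = -2
L_2(2) = (-1)·(-2)/[(3)·(2)] = 1/3
Sum: (-11)·(8/3) + (-22)·(-2) + (-56)·(1/3) = -4

-4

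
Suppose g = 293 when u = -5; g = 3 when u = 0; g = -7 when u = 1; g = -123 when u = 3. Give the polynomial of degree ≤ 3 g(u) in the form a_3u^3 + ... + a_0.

Newton's divided differences:
g[-5,0] = (3 - 293) / (0 - (-5)) = -58
g[0,1] = (-7 - 3) / (1 - 0) = -10
g[1,3] = (-123 - (-7)) / (3 - 1) = -58
g[-5,0,1] = (-10 - (-58)) / (1 - (-5)) = 8
g[0,1,3] = (-58 - (-10)) / (3 - 0) = -16
g[-5,0,1,3] = (-16 - 8) / (3 - (-5)) = -3
g(u) = 293 + (-58)·(u + 5) + 8·(u + 5)u + (-3)·(u + 5)u(u - 1)
Expanding: g(u) = -3u^3 - 4u^2 - 3u + 3

g(u) = -3u^3 - 4u^2 - 3u + 3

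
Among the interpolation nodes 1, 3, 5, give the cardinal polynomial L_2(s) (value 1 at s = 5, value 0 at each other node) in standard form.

L_2(s) = (s - 1)(s - 3) / [(4)·(2)]
       = (s^2 - 4s + 3) / (8)

L_2(s) = (1/8)s^2 - (1/2)s + 3/8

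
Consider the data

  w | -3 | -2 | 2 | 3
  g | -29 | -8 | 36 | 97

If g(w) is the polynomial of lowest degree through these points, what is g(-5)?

Evaluate each Lagrange basis at w = -5:
L_0(-5) = (-3)·(-7)·(-8)/[(-1)·(-5)·(-6)] = 28/5
L_1(-5) = (-2)·(-7)·(-8)/[(1)·(-4)·(-5)] = -28/5
L_2(-5) = (-2)·(-3)·(-8)/[(5)·(4)·(-1)] = 12/5
L_3(-5) = (-2)·(-3)·(-7)/[(6)·(5)·(1)] = -7/5
Sum: (-29)·(28/5) + (-8)·(-28/5) + 36·(12/5) + 97·(-7/5) = -167

-167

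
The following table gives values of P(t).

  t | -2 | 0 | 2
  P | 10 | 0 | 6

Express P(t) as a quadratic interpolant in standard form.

Newton's divided differences:
P[-2,0] = (0 - 10) / (0 - (-2)) = -5
P[0,2] = (6 - 0) / (2 - 0) = 3
P[-2,0,2] = (3 - (-5)) / (2 - (-2)) = 2
P(t) = 10 + (-5)·(t + 2) + 2·(t + 2)t
Expanding: P(t) = 2t^2 - t

P(t) = 2t^2 - t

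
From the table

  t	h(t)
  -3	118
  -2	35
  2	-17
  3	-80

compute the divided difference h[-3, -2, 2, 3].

h[-3,-2] = (35 - 118) / (-2 - (-3)) = -83
h[-2,2] = (-17 - 35) / (2 - (-2)) = -13
h[2,3] = (-80 - (-17)) / (3 - 2) = -63
h[-3,-2,2] = (-13 - (-83)) / (2 - (-3)) = 14
h[-2,2,3] = (-63 - (-13)) / (3 - (-2)) = -10
h[-3,-2,2,3] = (-10 - 14) / (3 - (-3)) = -4

-4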